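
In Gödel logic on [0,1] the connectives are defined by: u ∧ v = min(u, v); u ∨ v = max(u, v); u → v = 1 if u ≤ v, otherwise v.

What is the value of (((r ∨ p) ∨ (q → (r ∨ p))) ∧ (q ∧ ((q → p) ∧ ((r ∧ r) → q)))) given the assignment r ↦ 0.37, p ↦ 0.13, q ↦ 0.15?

0.13

(r ∨ p) = max(0.37, 0.13) = 0.37
(r ∨ p) = max(0.37, 0.13) = 0.37
(q → (r ∨ p)): 0.15 ≤ 0.37, so result = 1
((r ∨ p) ∨ (q → (r ∨ p))) = max(0.37, 1) = 1
(q → p): 0.15 > 0.13, so result = 0.13
(r ∧ r) = min(0.37, 0.37) = 0.37
((r ∧ r) → q): 0.37 > 0.15, so result = 0.15
((q → p) ∧ ((r ∧ r) → q)) = min(0.13, 0.15) = 0.13
(q ∧ ((q → p) ∧ ((r ∧ r) → q))) = min(0.15, 0.13) = 0.13
(((r ∨ p) ∨ (q → (r ∨ p))) ∧ (q ∧ ((q → p) ∧ ((r ∧ r) → q)))) = min(1, 0.13) = 0.13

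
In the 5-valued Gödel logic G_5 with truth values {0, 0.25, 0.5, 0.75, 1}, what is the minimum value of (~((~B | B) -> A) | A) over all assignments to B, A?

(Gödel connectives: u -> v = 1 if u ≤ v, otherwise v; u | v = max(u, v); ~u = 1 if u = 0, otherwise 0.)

The minimum is attained at B = 0, A = 0.25:
  ~B: Gödel ¬ of 0 = 1 (operand is 0)
  (~B | B) = max(1, 0) = 1
  ((~B | B) -> A): 1 > 0.25, so result = 0.25
  ~((~B | B) -> A): Gödel ¬ of 0.25 = 0 (operand ≠ 0)
  (~((~B | B) -> A) | A) = max(0, 0.25) = 0.25
Checking all 25 assignments confirms none give a value below 0.25.

0.25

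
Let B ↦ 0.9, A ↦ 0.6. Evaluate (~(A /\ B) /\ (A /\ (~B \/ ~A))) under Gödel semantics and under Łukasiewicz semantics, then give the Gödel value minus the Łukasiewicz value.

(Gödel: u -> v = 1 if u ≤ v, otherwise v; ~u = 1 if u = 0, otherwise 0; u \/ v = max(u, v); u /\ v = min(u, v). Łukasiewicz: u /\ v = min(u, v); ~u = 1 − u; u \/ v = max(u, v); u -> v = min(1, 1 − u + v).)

-0.40

Gödel evaluation:
  (A /\ B) = min(0.6, 0.9) = 0.6
  ~(A /\ B): Gödel ¬ of 0.6 = 0 (operand ≠ 0)
  ~B: Gödel ¬ of 0.9 = 0 (operand ≠ 0)
  ~A: Gödel ¬ of 0.6 = 0 (operand ≠ 0)
  (~B \/ ~A) = max(0, 0) = 0
  (A /\ (~B \/ ~A)) = min(0.6, 0) = 0
  (~(A /\ B) /\ (A /\ (~B \/ ~A))) = min(0, 0) = 0
  Gödel value = 0
Łukasiewicz evaluation:
  (A /\ B) = min(0.6, 0.9) = 0.6
  ~(A /\ B): Łukasiewicz ¬ gives 1 − 0.6 = 0.4
  ~B: Łukasiewicz ¬ gives 1 − 0.9 = 0.1
  ~A: Łukasiewicz ¬ gives 1 − 0.6 = 0.4
  (~B \/ ~A) = max(0.1, 0.4) = 0.4
  (A /\ (~B \/ ~A)) = min(0.6, 0.4) = 0.4
  (~(A /\ B) /\ (A /\ (~B \/ ~A))) = min(0.4, 0.4) = 0.4
  Łukasiewicz value = 0.4
Difference: 0 − 0.4 = -0.40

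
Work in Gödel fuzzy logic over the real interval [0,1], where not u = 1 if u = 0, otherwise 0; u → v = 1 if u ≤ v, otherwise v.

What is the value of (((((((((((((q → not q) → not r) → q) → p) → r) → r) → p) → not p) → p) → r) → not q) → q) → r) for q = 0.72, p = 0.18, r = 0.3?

0.30

not q: Gödel ¬ of 0.72 = 0 (operand ≠ 0)
(q → not q): 0.72 > 0, so result = 0
not r: Gödel ¬ of 0.3 = 0 (operand ≠ 0)
((q → not q) → not r): 0 ≤ 0, so result = 1
(((q → not q) → not r) → q): 1 > 0.72, so result = 0.72
((((q → not q) → not r) → q) → p): 0.72 > 0.18, so result = 0.18
(((((q → not q) → not r) → q) → p) → r): 0.18 ≤ 0.3, so result = 1
((((((q → not q) → not r) → q) → p) → r) → r): 1 > 0.3, so result = 0.3
(((((((q → not q) → not r) → q) → p) → r) → r) → p): 0.3 > 0.18, so result = 0.18
not p: Gödel ¬ of 0.18 = 0 (operand ≠ 0)
((((((((q → not q) → not r) → q) → p) → r) → r) → p) → not p): 0.18 > 0, so result = 0
(((((((((q → not q) → not r) → q) → p) → r) → r) → p) → not p) → p): 0 ≤ 0.18, so result = 1
((((((((((q → not q) → not r) → q) → p) → r) → r) → p) → not p) → p) → r): 1 > 0.3, so result = 0.3
not q: Gödel ¬ of 0.72 = 0 (operand ≠ 0)
(((((((((((q → not q) → not r) → q) → p) → r) → r) → p) → not p) → p) → r) → not q): 0.3 > 0, so result = 0
((((((((((((q → not q) → not r) → q) → p) → r) → r) → p) → not p) → p) → r) → not q) → q): 0 ≤ 0.72, so result = 1
(((((((((((((q → not q) → not r) → q) → p) → r) → r) → p) → not p) → p) → r) → not q) → q) → r): 1 > 0.3, so result = 0.3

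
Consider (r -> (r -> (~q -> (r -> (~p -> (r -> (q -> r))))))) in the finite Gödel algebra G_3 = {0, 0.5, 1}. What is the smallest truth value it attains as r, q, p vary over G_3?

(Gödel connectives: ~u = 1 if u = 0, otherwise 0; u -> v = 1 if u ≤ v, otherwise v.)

1.00

Every assignment gives 1. For instance at r = 0, q = 0, p = 0:
  ~q: Gödel ¬ of 0 = 1 (operand is 0)
  ~p: Gödel ¬ of 0 = 1 (operand is 0)
  (q -> r): 0 ≤ 0, so result = 1
  (r -> (q -> r)): 0 ≤ 1, so result = 1
  (~p -> (r -> (q -> r))): 1 ≤ 1, so result = 1
  (r -> (~p -> (r -> (q -> r)))): 0 ≤ 1, so result = 1
  (~q -> (r -> (~p -> (r -> (q -> r))))): 1 ≤ 1, so result = 1
  (r -> (~q -> (r -> (~p -> (r -> (q -> r)))))): 0 ≤ 1, so result = 1
  (r -> (r -> (~q -> (r -> (~p -> (r -> (q -> r))))))): 0 ≤ 1, so result = 1
All 27 assignments give value 1 — the formula is a G_3-tautology.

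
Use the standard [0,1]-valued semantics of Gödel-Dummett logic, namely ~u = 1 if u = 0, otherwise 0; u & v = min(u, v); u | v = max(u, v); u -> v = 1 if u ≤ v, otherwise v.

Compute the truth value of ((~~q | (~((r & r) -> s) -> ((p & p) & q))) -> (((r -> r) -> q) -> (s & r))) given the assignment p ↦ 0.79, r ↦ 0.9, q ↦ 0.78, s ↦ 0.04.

~q: Gödel ¬ of 0.78 = 0 (operand ≠ 0)
~~q: Gödel ¬ of 0 = 1 (operand is 0)
(r & r) = min(0.9, 0.9) = 0.9
((r & r) -> s): 0.9 > 0.04, so result = 0.04
~((r & r) -> s): Gödel ¬ of 0.04 = 0 (operand ≠ 0)
(p & p) = min(0.79, 0.79) = 0.79
((p & p) & q) = min(0.79, 0.78) = 0.78
(~((r & r) -> s) -> ((p & p) & q)): 0 ≤ 0.78, so result = 1
(~~q | (~((r & r) -> s) -> ((p & p) & q))) = max(1, 1) = 1
(r -> r): 0.9 ≤ 0.9, so result = 1
((r -> r) -> q): 1 > 0.78, so result = 0.78
(s & r) = min(0.04, 0.9) = 0.04
(((r -> r) -> q) -> (s & r)): 0.78 > 0.04, so result = 0.04
((~~q | (~((r & r) -> s) -> ((p & p) & q))) -> (((r -> r) -> q) -> (s & r))): 1 > 0.04, so result = 0.04

0.04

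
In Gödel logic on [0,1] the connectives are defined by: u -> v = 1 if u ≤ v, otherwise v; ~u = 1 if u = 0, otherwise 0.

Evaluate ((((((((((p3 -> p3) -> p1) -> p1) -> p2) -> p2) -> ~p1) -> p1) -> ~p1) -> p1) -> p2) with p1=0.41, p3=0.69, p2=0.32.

(p3 -> p3): 0.69 ≤ 0.69, so result = 1
((p3 -> p3) -> p1): 1 > 0.41, so result = 0.41
(((p3 -> p3) -> p1) -> p1): 0.41 ≤ 0.41, so result = 1
((((p3 -> p3) -> p1) -> p1) -> p2): 1 > 0.32, so result = 0.32
(((((p3 -> p3) -> p1) -> p1) -> p2) -> p2): 0.32 ≤ 0.32, so result = 1
~p1: Gödel ¬ of 0.41 = 0 (operand ≠ 0)
((((((p3 -> p3) -> p1) -> p1) -> p2) -> p2) -> ~p1): 1 > 0, so result = 0
(((((((p3 -> p3) -> p1) -> p1) -> p2) -> p2) -> ~p1) -> p1): 0 ≤ 0.41, so result = 1
~p1: Gödel ¬ of 0.41 = 0 (operand ≠ 0)
((((((((p3 -> p3) -> p1) -> p1) -> p2) -> p2) -> ~p1) -> p1) -> ~p1): 1 > 0, so result = 0
(((((((((p3 -> p3) -> p1) -> p1) -> p2) -> p2) -> ~p1) -> p1) -> ~p1) -> p1): 0 ≤ 0.41, so result = 1
((((((((((p3 -> p3) -> p1) -> p1) -> p2) -> p2) -> ~p1) -> p1) -> ~p1) -> p1) -> p2): 1 > 0.32, so result = 0.32

0.32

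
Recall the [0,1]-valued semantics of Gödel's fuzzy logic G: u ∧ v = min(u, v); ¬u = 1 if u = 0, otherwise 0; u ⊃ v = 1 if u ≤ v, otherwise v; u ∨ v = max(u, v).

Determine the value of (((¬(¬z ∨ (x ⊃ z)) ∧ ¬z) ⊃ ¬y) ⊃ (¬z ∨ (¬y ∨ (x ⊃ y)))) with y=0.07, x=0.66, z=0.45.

0.07

¬z: Gödel ¬ of 0.45 = 0 (operand ≠ 0)
(x ⊃ z): 0.66 > 0.45, so result = 0.45
(¬z ∨ (x ⊃ z)) = max(0, 0.45) = 0.45
¬(¬z ∨ (x ⊃ z)): Gödel ¬ of 0.45 = 0 (operand ≠ 0)
¬z: Gödel ¬ of 0.45 = 0 (operand ≠ 0)
(¬(¬z ∨ (x ⊃ z)) ∧ ¬z) = min(0, 0) = 0
¬y: Gödel ¬ of 0.07 = 0 (operand ≠ 0)
((¬(¬z ∨ (x ⊃ z)) ∧ ¬z) ⊃ ¬y): 0 ≤ 0, so result = 1
¬z: Gödel ¬ of 0.45 = 0 (operand ≠ 0)
¬y: Gödel ¬ of 0.07 = 0 (operand ≠ 0)
(x ⊃ y): 0.66 > 0.07, so result = 0.07
(¬y ∨ (x ⊃ y)) = max(0, 0.07) = 0.07
(¬z ∨ (¬y ∨ (x ⊃ y))) = max(0, 0.07) = 0.07
(((¬(¬z ∨ (x ⊃ z)) ∧ ¬z) ⊃ ¬y) ⊃ (¬z ∨ (¬y ∨ (x ⊃ y)))): 1 > 0.07, so result = 0.07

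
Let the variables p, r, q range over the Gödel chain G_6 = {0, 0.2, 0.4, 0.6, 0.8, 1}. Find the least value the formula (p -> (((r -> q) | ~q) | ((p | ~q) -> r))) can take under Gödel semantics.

The minimum is attained at p = 0.6, r = 0.4, q = 0.2:
  (r -> q): 0.4 > 0.2, so result = 0.2
  ~q: Gödel ¬ of 0.2 = 0 (operand ≠ 0)
  ((r -> q) | ~q) = max(0.2, 0) = 0.2
  ~q: Gödel ¬ of 0.2 = 0 (operand ≠ 0)
  (p | ~q) = max(0.6, 0) = 0.6
  ((p | ~q) -> r): 0.6 > 0.4, so result = 0.4
  (((r -> q) | ~q) | ((p | ~q) -> r)) = max(0.2, 0.4) = 0.4
  (p -> (((r -> q) | ~q) | ((p | ~q) -> r))): 0.6 > 0.4, so result = 0.4
Checking all 216 assignments confirms none give a value below 0.40.

0.40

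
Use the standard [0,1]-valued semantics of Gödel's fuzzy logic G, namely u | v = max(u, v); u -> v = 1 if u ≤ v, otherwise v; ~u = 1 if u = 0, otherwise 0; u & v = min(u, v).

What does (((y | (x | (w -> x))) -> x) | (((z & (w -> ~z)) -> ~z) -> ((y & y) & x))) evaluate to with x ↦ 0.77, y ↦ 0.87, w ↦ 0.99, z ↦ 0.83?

0.77

(w -> x): 0.99 > 0.77, so result = 0.77
(x | (w -> x)) = max(0.77, 0.77) = 0.77
(y | (x | (w -> x))) = max(0.87, 0.77) = 0.87
((y | (x | (w -> x))) -> x): 0.87 > 0.77, so result = 0.77
~z: Gödel ¬ of 0.83 = 0 (operand ≠ 0)
(w -> ~z): 0.99 > 0, so result = 0
(z & (w -> ~z)) = min(0.83, 0) = 0
~z: Gödel ¬ of 0.83 = 0 (operand ≠ 0)
((z & (w -> ~z)) -> ~z): 0 ≤ 0, so result = 1
(y & y) = min(0.87, 0.87) = 0.87
((y & y) & x) = min(0.87, 0.77) = 0.77
(((z & (w -> ~z)) -> ~z) -> ((y & y) & x)): 1 > 0.77, so result = 0.77
(((y | (x | (w -> x))) -> x) | (((z & (w -> ~z)) -> ~z) -> ((y & y) & x))) = max(0.77, 0.77) = 0.77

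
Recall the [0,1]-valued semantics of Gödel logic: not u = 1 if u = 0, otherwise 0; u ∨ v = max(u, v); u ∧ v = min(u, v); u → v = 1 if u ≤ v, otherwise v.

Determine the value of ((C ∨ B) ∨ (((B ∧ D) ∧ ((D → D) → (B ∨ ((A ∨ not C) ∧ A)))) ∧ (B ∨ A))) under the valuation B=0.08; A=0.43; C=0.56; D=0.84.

0.56

(C ∨ B) = max(0.56, 0.08) = 0.56
(B ∧ D) = min(0.08, 0.84) = 0.08
(D → D): 0.84 ≤ 0.84, so result = 1
not C: Gödel ¬ of 0.56 = 0 (operand ≠ 0)
(A ∨ not C) = max(0.43, 0) = 0.43
((A ∨ not C) ∧ A) = min(0.43, 0.43) = 0.43
(B ∨ ((A ∨ not C) ∧ A)) = max(0.08, 0.43) = 0.43
((D → D) → (B ∨ ((A ∨ not C) ∧ A))): 1 > 0.43, so result = 0.43
((B ∧ D) ∧ ((D → D) → (B ∨ ((A ∨ not C) ∧ A)))) = min(0.08, 0.43) = 0.08
(B ∨ A) = max(0.08, 0.43) = 0.43
(((B ∧ D) ∧ ((D → D) → (B ∨ ((A ∨ not C) ∧ A)))) ∧ (B ∨ A)) = min(0.08, 0.43) = 0.08
((C ∨ B) ∨ (((B ∧ D) ∧ ((D → D) → (B ∨ ((A ∨ not C) ∧ A)))) ∧ (B ∨ A))) = max(0.56, 0.08) = 0.56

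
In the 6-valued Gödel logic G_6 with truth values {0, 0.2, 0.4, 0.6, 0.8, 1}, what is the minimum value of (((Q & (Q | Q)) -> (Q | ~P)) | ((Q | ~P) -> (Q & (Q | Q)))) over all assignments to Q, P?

Every assignment gives 1. For instance at Q = 0, P = 0:
  (Q | Q) = max(0, 0) = 0
  (Q & (Q | Q)) = min(0, 0) = 0
  ~P: Gödel ¬ of 0 = 1 (operand is 0)
  (Q | ~P) = max(0, 1) = 1
  ((Q & (Q | Q)) -> (Q | ~P)): 0 ≤ 1, so result = 1
  ~P: Gödel ¬ of 0 = 1 (operand is 0)
  (Q | ~P) = max(0, 1) = 1
  (Q | Q) = max(0, 0) = 0
  (Q & (Q | Q)) = min(0, 0) = 0
  ((Q | ~P) -> (Q & (Q | Q))): 1 > 0, so result = 0
  (((Q & (Q | Q)) -> (Q | ~P)) | ((Q | ~P) -> (Q & (Q | Q)))) = max(1, 0) = 1
All 36 assignments give value 1 — the formula is a G_6-tautology.

1.00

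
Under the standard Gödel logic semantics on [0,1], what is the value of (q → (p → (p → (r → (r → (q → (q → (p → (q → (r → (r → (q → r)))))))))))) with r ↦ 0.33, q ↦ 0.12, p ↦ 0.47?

(q → r): 0.12 ≤ 0.33, so result = 1
(r → (q → r)): 0.33 ≤ 1, so result = 1
(r → (r → (q → r))): 0.33 ≤ 1, so result = 1
(q → (r → (r → (q → r)))): 0.12 ≤ 1, so result = 1
(p → (q → (r → (r → (q → r))))): 0.47 ≤ 1, so result = 1
(q → (p → (q → (r → (r → (q → r)))))): 0.12 ≤ 1, so result = 1
(q → (q → (p → (q → (r → (r → (q → r))))))): 0.12 ≤ 1, so result = 1
(r → (q → (q → (p → (q → (r → (r → (q → r)))))))): 0.33 ≤ 1, so result = 1
(r → (r → (q → (q → (p → (q → (r → (r → (q → r))))))))): 0.33 ≤ 1, so result = 1
(p → (r → (r → (q → (q → (p → (q → (r → (r → (q → r)))))))))): 0.47 ≤ 1, so result = 1
(p → (p → (r → (r → (q → (q → (p → (q → (r → (r → (q → r))))))))))): 0.47 ≤ 1, so result = 1
(q → (p → (p → (r → (r → (q → (q → (p → (q → (r → (r → (q → r)))))))))))): 0.12 ≤ 1, so result = 1

1.00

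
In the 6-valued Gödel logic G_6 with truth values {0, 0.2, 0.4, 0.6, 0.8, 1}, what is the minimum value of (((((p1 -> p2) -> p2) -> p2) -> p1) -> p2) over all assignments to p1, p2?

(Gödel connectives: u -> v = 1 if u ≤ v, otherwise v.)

The minimum is attained at p1 = 0.2, p2 = 0:
  (p1 -> p2): 0.2 > 0, so result = 0
  ((p1 -> p2) -> p2): 0 ≤ 0, so result = 1
  (((p1 -> p2) -> p2) -> p2): 1 > 0, so result = 0
  ((((p1 -> p2) -> p2) -> p2) -> p1): 0 ≤ 0.2, so result = 1
  (((((p1 -> p2) -> p2) -> p2) -> p1) -> p2): 1 > 0, so result = 0
Checking all 36 assignments confirms none give a value below 0.00.

0.00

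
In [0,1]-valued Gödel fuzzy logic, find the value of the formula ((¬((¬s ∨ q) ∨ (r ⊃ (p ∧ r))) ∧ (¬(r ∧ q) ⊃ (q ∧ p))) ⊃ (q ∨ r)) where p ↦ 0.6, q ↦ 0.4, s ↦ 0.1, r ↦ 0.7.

¬s: Gödel ¬ of 0.1 = 0 (operand ≠ 0)
(¬s ∨ q) = max(0, 0.4) = 0.4
(p ∧ r) = min(0.6, 0.7) = 0.6
(r ⊃ (p ∧ r)): 0.7 > 0.6, so result = 0.6
((¬s ∨ q) ∨ (r ⊃ (p ∧ r))) = max(0.4, 0.6) = 0.6
¬((¬s ∨ q) ∨ (r ⊃ (p ∧ r))): Gödel ¬ of 0.6 = 0 (operand ≠ 0)
(r ∧ q) = min(0.7, 0.4) = 0.4
¬(r ∧ q): Gödel ¬ of 0.4 = 0 (operand ≠ 0)
(q ∧ p) = min(0.4, 0.6) = 0.4
(¬(r ∧ q) ⊃ (q ∧ p)): 0 ≤ 0.4, so result = 1
(¬((¬s ∨ q) ∨ (r ⊃ (p ∧ r))) ∧ (¬(r ∧ q) ⊃ (q ∧ p))) = min(0, 1) = 0
(q ∨ r) = max(0.4, 0.7) = 0.7
((¬((¬s ∨ q) ∨ (r ⊃ (p ∧ r))) ∧ (¬(r ∧ q) ⊃ (q ∧ p))) ⊃ (q ∨ r)): 0 ≤ 0.7, so result = 1

1.00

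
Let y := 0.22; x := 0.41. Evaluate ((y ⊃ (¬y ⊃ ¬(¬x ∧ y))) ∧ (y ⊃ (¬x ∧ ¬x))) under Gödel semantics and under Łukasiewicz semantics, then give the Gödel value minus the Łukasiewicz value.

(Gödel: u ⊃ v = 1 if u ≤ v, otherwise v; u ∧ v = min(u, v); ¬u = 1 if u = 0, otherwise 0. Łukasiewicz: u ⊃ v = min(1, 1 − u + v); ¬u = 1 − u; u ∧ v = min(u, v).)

-1.00

Gödel evaluation:
  ¬y: Gödel ¬ of 0.22 = 0 (operand ≠ 0)
  ¬x: Gödel ¬ of 0.41 = 0 (operand ≠ 0)
  (¬x ∧ y) = min(0, 0.22) = 0
  ¬(¬x ∧ y): Gödel ¬ of 0 = 1 (operand is 0)
  (¬y ⊃ ¬(¬x ∧ y)): 0 ≤ 1, so result = 1
  (y ⊃ (¬y ⊃ ¬(¬x ∧ y))): 0.22 ≤ 1, so result = 1
  ¬x: Gödel ¬ of 0.41 = 0 (operand ≠ 0)
  ¬x: Gödel ¬ of 0.41 = 0 (operand ≠ 0)
  (¬x ∧ ¬x) = min(0, 0) = 0
  (y ⊃ (¬x ∧ ¬x)): 0.22 > 0, so result = 0
  ((y ⊃ (¬y ⊃ ¬(¬x ∧ y))) ∧ (y ⊃ (¬x ∧ ¬x))) = min(1, 0) = 0
  Gödel value = 0
Łukasiewicz evaluation:
  ¬y: Łukasiewicz ¬ gives 1 − 0.22 = 0.78
  ¬x: Łukasiewicz ¬ gives 1 − 0.41 = 0.59
  (¬x ∧ y) = min(0.59, 0.22) = 0.22
  ¬(¬x ∧ y): Łukasiewicz ¬ gives 1 − 0.22 = 0.78
  (¬y ⊃ ¬(¬x ∧ y)): min(1, 1 − 0.78 + 0.78) = 1
  (y ⊃ (¬y ⊃ ¬(¬x ∧ y))): min(1, 1 − 0.22 + 1) = 1
  ¬x: Łukasiewicz ¬ gives 1 − 0.41 = 0.59
  ¬x: Łukasiewicz ¬ gives 1 − 0.41 = 0.59
  (¬x ∧ ¬x) = min(0.59, 0.59) = 0.59
  (y ⊃ (¬x ∧ ¬x)): min(1, 1 − 0.22 + 0.59) = 1
  ((y ⊃ (¬y ⊃ ¬(¬x ∧ y))) ∧ (y ⊃ (¬x ∧ ¬x))) = min(1, 1) = 1
  Łukasiewicz value = 1
Difference: 0 − 1 = -1.00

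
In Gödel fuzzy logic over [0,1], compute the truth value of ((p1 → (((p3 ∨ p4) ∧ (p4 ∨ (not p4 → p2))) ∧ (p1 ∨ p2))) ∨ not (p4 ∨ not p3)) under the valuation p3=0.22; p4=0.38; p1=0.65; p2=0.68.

0.38

(p3 ∨ p4) = max(0.22, 0.38) = 0.38
not p4: Gödel ¬ of 0.38 = 0 (operand ≠ 0)
(not p4 → p2): 0 ≤ 0.68, so result = 1
(p4 ∨ (not p4 → p2)) = max(0.38, 1) = 1
((p3 ∨ p4) ∧ (p4 ∨ (not p4 → p2))) = min(0.38, 1) = 0.38
(p1 ∨ p2) = max(0.65, 0.68) = 0.68
(((p3 ∨ p4) ∧ (p4 ∨ (not p4 → p2))) ∧ (p1 ∨ p2)) = min(0.38, 0.68) = 0.38
(p1 → (((p3 ∨ p4) ∧ (p4 ∨ (not p4 → p2))) ∧ (p1 ∨ p2))): 0.65 > 0.38, so result = 0.38
not p3: Gödel ¬ of 0.22 = 0 (operand ≠ 0)
(p4 ∨ not p3) = max(0.38, 0) = 0.38
not (p4 ∨ not p3): Gödel ¬ of 0.38 = 0 (operand ≠ 0)
((p1 → (((p3 ∨ p4) ∧ (p4 ∨ (not p4 → p2))) ∧ (p1 ∨ p2))) ∨ not (p4 ∨ not p3)) = max(0.38, 0) = 0.38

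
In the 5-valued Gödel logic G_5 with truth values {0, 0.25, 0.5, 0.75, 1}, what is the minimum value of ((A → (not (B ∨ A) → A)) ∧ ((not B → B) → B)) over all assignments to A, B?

0.25

The minimum is attained at A = 0, B = 0.25:
  (B ∨ A) = max(0.25, 0) = 0.25
  not (B ∨ A): Gödel ¬ of 0.25 = 0 (operand ≠ 0)
  (not (B ∨ A) → A): 0 ≤ 0, so result = 1
  (A → (not (B ∨ A) → A)): 0 ≤ 1, so result = 1
  not B: Gödel ¬ of 0.25 = 0 (operand ≠ 0)
  (not B → B): 0 ≤ 0.25, so result = 1
  ((not B → B) → B): 1 > 0.25, so result = 0.25
  ((A → (not (B ∨ A) → A)) ∧ ((not B → B) → B)) = min(1, 0.25) = 0.25
Checking all 25 assignments confirms none give a value below 0.25.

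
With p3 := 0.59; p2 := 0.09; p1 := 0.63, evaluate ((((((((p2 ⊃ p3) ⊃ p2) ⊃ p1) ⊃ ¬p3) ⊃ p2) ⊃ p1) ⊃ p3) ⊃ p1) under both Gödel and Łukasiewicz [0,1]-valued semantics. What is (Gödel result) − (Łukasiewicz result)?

0.01

Gödel evaluation:
  (p2 ⊃ p3): 0.09 ≤ 0.59, so result = 1
  ((p2 ⊃ p3) ⊃ p2): 1 > 0.09, so result = 0.09
  (((p2 ⊃ p3) ⊃ p2) ⊃ p1): 0.09 ≤ 0.63, so result = 1
  ¬p3: Gödel ¬ of 0.59 = 0 (operand ≠ 0)
  ((((p2 ⊃ p3) ⊃ p2) ⊃ p1) ⊃ ¬p3): 1 > 0, so result = 0
  (((((p2 ⊃ p3) ⊃ p2) ⊃ p1) ⊃ ¬p3) ⊃ p2): 0 ≤ 0.09, so result = 1
  ((((((p2 ⊃ p3) ⊃ p2) ⊃ p1) ⊃ ¬p3) ⊃ p2) ⊃ p1): 1 > 0.63, so result = 0.63
  (((((((p2 ⊃ p3) ⊃ p2) ⊃ p1) ⊃ ¬p3) ⊃ p2) ⊃ p1) ⊃ p3): 0.63 > 0.59, so result = 0.59
  ((((((((p2 ⊃ p3) ⊃ p2) ⊃ p1) ⊃ ¬p3) ⊃ p2) ⊃ p1) ⊃ p3) ⊃ p1): 0.59 ≤ 0.63, so result = 1
  Gödel value = 1
Łukasiewicz evaluation:
  (p2 ⊃ p3): min(1, 1 − 0.09 + 0.59) = 1
  ((p2 ⊃ p3) ⊃ p2): min(1, 1 − 1 + 0.09) = 0.09
  (((p2 ⊃ p3) ⊃ p2) ⊃ p1): min(1, 1 − 0.09 + 0.63) = 1
  ¬p3: Łukasiewicz ¬ gives 1 − 0.59 = 0.41
  ((((p2 ⊃ p3) ⊃ p2) ⊃ p1) ⊃ ¬p3): min(1, 1 − 1 + 0.41) = 0.41
  (((((p2 ⊃ p3) ⊃ p2) ⊃ p1) ⊃ ¬p3) ⊃ p2): min(1, 1 − 0.41 + 0.09) = 0.68
  ((((((p2 ⊃ p3) ⊃ p2) ⊃ p1) ⊃ ¬p3) ⊃ p2) ⊃ p1): min(1, 1 − 0.68 + 0.63) = 0.95
  (((((((p2 ⊃ p3) ⊃ p2) ⊃ p1) ⊃ ¬p3) ⊃ p2) ⊃ p1) ⊃ p3): min(1, 1 − 0.95 + 0.59) = 0.64
  ((((((((p2 ⊃ p3) ⊃ p2) ⊃ p1) ⊃ ¬p3) ⊃ p2) ⊃ p1) ⊃ p3) ⊃ p1): min(1, 1 − 0.64 + 0.63) = 0.99
  Łukasiewicz value = 0.99
Difference: 1 − 0.99 = 0.01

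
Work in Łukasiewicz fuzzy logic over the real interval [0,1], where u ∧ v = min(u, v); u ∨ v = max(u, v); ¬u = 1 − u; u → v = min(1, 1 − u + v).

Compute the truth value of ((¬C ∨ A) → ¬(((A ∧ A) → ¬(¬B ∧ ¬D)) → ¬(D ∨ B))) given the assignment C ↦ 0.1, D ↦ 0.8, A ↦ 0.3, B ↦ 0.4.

¬C: Łukasiewicz ¬ gives 1 − 0.1 = 0.9
(¬C ∨ A) = max(0.9, 0.3) = 0.9
(A ∧ A) = min(0.3, 0.3) = 0.3
¬B: Łukasiewicz ¬ gives 1 − 0.4 = 0.6
¬D: Łukasiewicz ¬ gives 1 − 0.8 = 0.2
(¬B ∧ ¬D) = min(0.6, 0.2) = 0.2
¬(¬B ∧ ¬D): Łukasiewicz ¬ gives 1 − 0.2 = 0.8
((A ∧ A) → ¬(¬B ∧ ¬D)): min(1, 1 − 0.3 + 0.8) = 1
(D ∨ B) = max(0.8, 0.4) = 0.8
¬(D ∨ B): Łukasiewicz ¬ gives 1 − 0.8 = 0.2
(((A ∧ A) → ¬(¬B ∧ ¬D)) → ¬(D ∨ B)): min(1, 1 − 1 + 0.2) = 0.2
¬(((A ∧ A) → ¬(¬B ∧ ¬D)) → ¬(D ∨ B)): Łukasiewicz ¬ gives 1 − 0.2 = 0.8
((¬C ∨ A) → ¬(((A ∧ A) → ¬(¬B ∧ ¬D)) → ¬(D ∨ B))): min(1, 1 − 0.9 + 0.8) = 0.9

0.90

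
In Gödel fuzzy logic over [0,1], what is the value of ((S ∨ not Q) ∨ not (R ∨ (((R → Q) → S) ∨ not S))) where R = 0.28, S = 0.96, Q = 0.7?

0.96

not Q: Gödel ¬ of 0.7 = 0 (operand ≠ 0)
(S ∨ not Q) = max(0.96, 0) = 0.96
(R → Q): 0.28 ≤ 0.7, so result = 1
((R → Q) → S): 1 > 0.96, so result = 0.96
not S: Gödel ¬ of 0.96 = 0 (operand ≠ 0)
(((R → Q) → S) ∨ not S) = max(0.96, 0) = 0.96
(R ∨ (((R → Q) → S) ∨ not S)) = max(0.28, 0.96) = 0.96
not (R ∨ (((R → Q) → S) ∨ not S)): Gödel ¬ of 0.96 = 0 (operand ≠ 0)
((S ∨ not Q) ∨ not (R ∨ (((R → Q) → S) ∨ not S))) = max(0.96, 0) = 0.96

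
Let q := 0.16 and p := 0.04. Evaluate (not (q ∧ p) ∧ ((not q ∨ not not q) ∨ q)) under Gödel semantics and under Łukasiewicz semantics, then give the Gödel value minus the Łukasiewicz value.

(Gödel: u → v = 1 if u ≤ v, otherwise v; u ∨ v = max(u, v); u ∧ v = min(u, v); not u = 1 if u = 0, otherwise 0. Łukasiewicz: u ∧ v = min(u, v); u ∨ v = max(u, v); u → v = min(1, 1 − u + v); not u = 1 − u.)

-0.84

Gödel evaluation:
  (q ∧ p) = min(0.16, 0.04) = 0.04
  not (q ∧ p): Gödel ¬ of 0.04 = 0 (operand ≠ 0)
  not q: Gödel ¬ of 0.16 = 0 (operand ≠ 0)
  not q: Gödel ¬ of 0.16 = 0 (operand ≠ 0)
  not not q: Gödel ¬ of 0 = 1 (operand is 0)
  (not q ∨ not not q) = max(0, 1) = 1
  ((not q ∨ not not q) ∨ q) = max(1, 0.16) = 1
  (not (q ∧ p) ∧ ((not q ∨ not not q) ∨ q)) = min(0, 1) = 0
  Gödel value = 0
Łukasiewicz evaluation:
  (q ∧ p) = min(0.16, 0.04) = 0.04
  not (q ∧ p): Łukasiewicz ¬ gives 1 − 0.04 = 0.96
  not q: Łukasiewicz ¬ gives 1 − 0.16 = 0.84
  not q: Łukasiewicz ¬ gives 1 − 0.16 = 0.84
  not not q: Łukasiewicz ¬ gives 1 − 0.84 = 0.16
  (not q ∨ not not q) = max(0.84, 0.16) = 0.84
  ((not q ∨ not not q) ∨ q) = max(0.84, 0.16) = 0.84
  (not (q ∧ p) ∧ ((not q ∨ not not q) ∨ q)) = min(0.96, 0.84) = 0.84
  Łukasiewicz value = 0.84
Difference: 0 − 0.84 = -0.84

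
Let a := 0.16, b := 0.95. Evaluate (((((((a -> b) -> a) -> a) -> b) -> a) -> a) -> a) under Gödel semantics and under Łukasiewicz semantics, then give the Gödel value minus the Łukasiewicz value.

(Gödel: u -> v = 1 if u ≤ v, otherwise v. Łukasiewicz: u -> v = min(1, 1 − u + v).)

-0.05

Gödel evaluation:
  (a -> b): 0.16 ≤ 0.95, so result = 1
  ((a -> b) -> a): 1 > 0.16, so result = 0.16
  (((a -> b) -> a) -> a): 0.16 ≤ 0.16, so result = 1
  ((((a -> b) -> a) -> a) -> b): 1 > 0.95, so result = 0.95
  (((((a -> b) -> a) -> a) -> b) -> a): 0.95 > 0.16, so result = 0.16
  ((((((a -> b) -> a) -> a) -> b) -> a) -> a): 0.16 ≤ 0.16, so result = 1
  (((((((a -> b) -> a) -> a) -> b) -> a) -> a) -> a): 1 > 0.16, so result = 0.16
  Gödel value = 0.16
Łukasiewicz evaluation:
  (a -> b): min(1, 1 − 0.16 + 0.95) = 1
  ((a -> b) -> a): min(1, 1 − 1 + 0.16) = 0.16
  (((a -> b) -> a) -> a): min(1, 1 − 0.16 + 0.16) = 1
  ((((a -> b) -> a) -> a) -> b): min(1, 1 − 1 + 0.95) = 0.95
  (((((a -> b) -> a) -> a) -> b) -> a): min(1, 1 − 0.95 + 0.16) = 0.21
  ((((((a -> b) -> a) -> a) -> b) -> a) -> a): min(1, 1 − 0.21 + 0.16) = 0.95
  (((((((a -> b) -> a) -> a) -> b) -> a) -> a) -> a): min(1, 1 − 0.95 + 0.16) = 0.21
  Łukasiewicz value = 0.21
Difference: 0.16 − 0.21 = -0.05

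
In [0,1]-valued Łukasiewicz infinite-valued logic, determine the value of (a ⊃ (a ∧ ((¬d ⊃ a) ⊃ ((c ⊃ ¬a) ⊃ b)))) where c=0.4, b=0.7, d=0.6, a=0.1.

¬d: Łukasiewicz ¬ gives 1 − 0.6 = 0.4
(¬d ⊃ a): min(1, 1 − 0.4 + 0.1) = 0.7
¬a: Łukasiewicz ¬ gives 1 − 0.1 = 0.9
(c ⊃ ¬a): min(1, 1 − 0.4 + 0.9) = 1
((c ⊃ ¬a) ⊃ b): min(1, 1 − 1 + 0.7) = 0.7
((¬d ⊃ a) ⊃ ((c ⊃ ¬a) ⊃ b)): min(1, 1 − 0.7 + 0.7) = 1
(a ∧ ((¬d ⊃ a) ⊃ ((c ⊃ ¬a) ⊃ b))) = min(0.1, 1) = 0.1
(a ⊃ (a ∧ ((¬d ⊃ a) ⊃ ((c ⊃ ¬a) ⊃ b)))): min(1, 1 − 0.1 + 0.1) = 1

1.00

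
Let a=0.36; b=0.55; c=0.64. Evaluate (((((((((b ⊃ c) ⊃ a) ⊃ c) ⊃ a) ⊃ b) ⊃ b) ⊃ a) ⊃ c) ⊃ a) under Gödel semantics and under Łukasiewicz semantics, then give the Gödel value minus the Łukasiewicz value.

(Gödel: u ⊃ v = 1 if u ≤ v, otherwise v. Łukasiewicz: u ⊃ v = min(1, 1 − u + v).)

-0.17

Gödel evaluation:
  (b ⊃ c): 0.55 ≤ 0.64, so result = 1
  ((b ⊃ c) ⊃ a): 1 > 0.36, so result = 0.36
  (((b ⊃ c) ⊃ a) ⊃ c): 0.36 ≤ 0.64, so result = 1
  ((((b ⊃ c) ⊃ a) ⊃ c) ⊃ a): 1 > 0.36, so result = 0.36
  (((((b ⊃ c) ⊃ a) ⊃ c) ⊃ a) ⊃ b): 0.36 ≤ 0.55, so result = 1
  ((((((b ⊃ c) ⊃ a) ⊃ c) ⊃ a) ⊃ b) ⊃ b): 1 > 0.55, so result = 0.55
  (((((((b ⊃ c) ⊃ a) ⊃ c) ⊃ a) ⊃ b) ⊃ b) ⊃ a): 0.55 > 0.36, so result = 0.36
  ((((((((b ⊃ c) ⊃ a) ⊃ c) ⊃ a) ⊃ b) ⊃ b) ⊃ a) ⊃ c): 0.36 ≤ 0.64, so result = 1
  (((((((((b ⊃ c) ⊃ a) ⊃ c) ⊃ a) ⊃ b) ⊃ b) ⊃ a) ⊃ c) ⊃ a): 1 > 0.36, so result = 0.36
  Gödel value = 0.36
Łukasiewicz evaluation:
  (b ⊃ c): min(1, 1 − 0.55 + 0.64) = 1
  ((b ⊃ c) ⊃ a): min(1, 1 − 1 + 0.36) = 0.36
  (((b ⊃ c) ⊃ a) ⊃ c): min(1, 1 − 0.36 + 0.64) = 1
  ((((b ⊃ c) ⊃ a) ⊃ c) ⊃ a): min(1, 1 − 1 + 0.36) = 0.36
  (((((b ⊃ c) ⊃ a) ⊃ c) ⊃ a) ⊃ b): min(1, 1 − 0.36 + 0.55) = 1
  ((((((b ⊃ c) ⊃ a) ⊃ c) ⊃ a) ⊃ b) ⊃ b): min(1, 1 − 1 + 0.55) = 0.55
  (((((((b ⊃ c) ⊃ a) ⊃ c) ⊃ a) ⊃ b) ⊃ b) ⊃ a): min(1, 1 − 0.55 + 0.36) = 0.81
  ((((((((b ⊃ c) ⊃ a) ⊃ c) ⊃ a) ⊃ b) ⊃ b) ⊃ a) ⊃ c): min(1, 1 − 0.81 + 0.64) = 0.83
  (((((((((b ⊃ c) ⊃ a) ⊃ c) ⊃ a) ⊃ b) ⊃ b) ⊃ a) ⊃ c) ⊃ a): min(1, 1 − 0.83 + 0.36) = 0.53
  Łukasiewicz value = 0.53
Difference: 0.36 − 0.53 = -0.17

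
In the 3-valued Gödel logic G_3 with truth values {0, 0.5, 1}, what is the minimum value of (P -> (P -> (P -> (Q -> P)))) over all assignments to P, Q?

1.00

Every assignment gives 1. For instance at P = 0, Q = 0:
  (Q -> P): 0 ≤ 0, so result = 1
  (P -> (Q -> P)): 0 ≤ 1, so result = 1
  (P -> (P -> (Q -> P))): 0 ≤ 1, so result = 1
  (P -> (P -> (P -> (Q -> P)))): 0 ≤ 1, so result = 1
All 9 assignments give value 1 — the formula is a G_3-tautology.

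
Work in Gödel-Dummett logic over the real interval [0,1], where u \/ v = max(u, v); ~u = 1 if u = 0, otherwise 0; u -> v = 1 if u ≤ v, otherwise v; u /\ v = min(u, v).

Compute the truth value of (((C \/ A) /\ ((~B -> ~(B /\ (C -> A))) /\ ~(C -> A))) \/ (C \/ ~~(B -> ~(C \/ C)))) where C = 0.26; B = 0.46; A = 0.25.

0.26

(C \/ A) = max(0.26, 0.25) = 0.26
~B: Gödel ¬ of 0.46 = 0 (operand ≠ 0)
(C -> A): 0.26 > 0.25, so result = 0.25
(B /\ (C -> A)) = min(0.46, 0.25) = 0.25
~(B /\ (C -> A)): Gödel ¬ of 0.25 = 0 (operand ≠ 0)
(~B -> ~(B /\ (C -> A))): 0 ≤ 0, so result = 1
(C -> A): 0.26 > 0.25, so result = 0.25
~(C -> A): Gödel ¬ of 0.25 = 0 (operand ≠ 0)
((~B -> ~(B /\ (C -> A))) /\ ~(C -> A)) = min(1, 0) = 0
((C \/ A) /\ ((~B -> ~(B /\ (C -> A))) /\ ~(C -> A))) = min(0.26, 0) = 0
(C \/ C) = max(0.26, 0.26) = 0.26
~(C \/ C): Gödel ¬ of 0.26 = 0 (operand ≠ 0)
(B -> ~(C \/ C)): 0.46 > 0, so result = 0
~(B -> ~(C \/ C)): Gödel ¬ of 0 = 1 (operand is 0)
~~(B -> ~(C \/ C)): Gödel ¬ of 1 = 0 (operand ≠ 0)
(C \/ ~~(B -> ~(C \/ C))) = max(0.26, 0) = 0.26
(((C \/ A) /\ ((~B -> ~(B /\ (C -> A))) /\ ~(C -> A))) \/ (C \/ ~~(B -> ~(C \/ C)))) = max(0, 0.26) = 0.26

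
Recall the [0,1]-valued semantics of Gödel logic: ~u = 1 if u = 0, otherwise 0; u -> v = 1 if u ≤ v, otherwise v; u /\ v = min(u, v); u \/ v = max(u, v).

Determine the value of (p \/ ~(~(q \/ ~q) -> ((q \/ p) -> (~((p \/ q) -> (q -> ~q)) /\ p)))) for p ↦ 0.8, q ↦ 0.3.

0.80

~q: Gödel ¬ of 0.3 = 0 (operand ≠ 0)
(q \/ ~q) = max(0.3, 0) = 0.3
~(q \/ ~q): Gödel ¬ of 0.3 = 0 (operand ≠ 0)
(q \/ p) = max(0.3, 0.8) = 0.8
(p \/ q) = max(0.8, 0.3) = 0.8
~q: Gödel ¬ of 0.3 = 0 (operand ≠ 0)
(q -> ~q): 0.3 > 0, so result = 0
((p \/ q) -> (q -> ~q)): 0.8 > 0, so result = 0
~((p \/ q) -> (q -> ~q)): Gödel ¬ of 0 = 1 (operand is 0)
(~((p \/ q) -> (q -> ~q)) /\ p) = min(1, 0.8) = 0.8
((q \/ p) -> (~((p \/ q) -> (q -> ~q)) /\ p)): 0.8 ≤ 0.8, so result = 1
(~(q \/ ~q) -> ((q \/ p) -> (~((p \/ q) -> (q -> ~q)) /\ p))): 0 ≤ 1, so result = 1
~(~(q \/ ~q) -> ((q \/ p) -> (~((p \/ q) -> (q -> ~q)) /\ p))): Gödel ¬ of 1 = 0 (operand ≠ 0)
(p \/ ~(~(q \/ ~q) -> ((q \/ p) -> (~((p \/ q) -> (q -> ~q)) /\ p)))) = max(0.8, 0) = 0.8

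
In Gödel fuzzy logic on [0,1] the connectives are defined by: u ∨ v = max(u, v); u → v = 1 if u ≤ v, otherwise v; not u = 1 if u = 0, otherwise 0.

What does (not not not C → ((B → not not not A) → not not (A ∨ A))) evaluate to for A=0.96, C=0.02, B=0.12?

not C: Gödel ¬ of 0.02 = 0 (operand ≠ 0)
not not C: Gödel ¬ of 0 = 1 (operand is 0)
not not not C: Gödel ¬ of 1 = 0 (operand ≠ 0)
not A: Gödel ¬ of 0.96 = 0 (operand ≠ 0)
not not A: Gödel ¬ of 0 = 1 (operand is 0)
not not not A: Gödel ¬ of 1 = 0 (operand ≠ 0)
(B → not not not A): 0.12 > 0, so result = 0
(A ∨ A) = max(0.96, 0.96) = 0.96
not (A ∨ A): Gödel ¬ of 0.96 = 0 (operand ≠ 0)
not not (A ∨ A): Gödel ¬ of 0 = 1 (operand is 0)
((B → not not not A) → not not (A ∨ A)): 0 ≤ 1, so result = 1
(not not not C → ((B → not not not A) → not not (A ∨ A))): 0 ≤ 1, so result = 1

1.00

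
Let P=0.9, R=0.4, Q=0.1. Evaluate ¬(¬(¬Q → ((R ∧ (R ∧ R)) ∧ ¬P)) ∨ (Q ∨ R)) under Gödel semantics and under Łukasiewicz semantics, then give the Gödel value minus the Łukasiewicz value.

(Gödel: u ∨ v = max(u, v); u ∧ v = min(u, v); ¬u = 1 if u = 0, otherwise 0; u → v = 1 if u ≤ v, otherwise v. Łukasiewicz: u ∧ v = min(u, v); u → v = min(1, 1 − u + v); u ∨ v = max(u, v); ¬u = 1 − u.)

-0.20

Gödel evaluation:
  ¬Q: Gödel ¬ of 0.1 = 0 (operand ≠ 0)
  (R ∧ R) = min(0.4, 0.4) = 0.4
  (R ∧ (R ∧ R)) = min(0.4, 0.4) = 0.4
  ¬P: Gödel ¬ of 0.9 = 0 (operand ≠ 0)
  ((R ∧ (R ∧ R)) ∧ ¬P) = min(0.4, 0) = 0
  (¬Q → ((R ∧ (R ∧ R)) ∧ ¬P)): 0 ≤ 0, so result = 1
  ¬(¬Q → ((R ∧ (R ∧ R)) ∧ ¬P)): Gödel ¬ of 1 = 0 (operand ≠ 0)
  (Q ∨ R) = max(0.1, 0.4) = 0.4
  (¬(¬Q → ((R ∧ (R ∧ R)) ∧ ¬P)) ∨ (Q ∨ R)) = max(0, 0.4) = 0.4
  ¬(¬(¬Q → ((R ∧ (R ∧ R)) ∧ ¬P)) ∨ (Q ∨ R)): Gödel ¬ of 0.4 = 0 (operand ≠ 0)
  Gödel value = 0
Łukasiewicz evaluation:
  ¬Q: Łukasiewicz ¬ gives 1 − 0.1 = 0.9
  (R ∧ R) = min(0.4, 0.4) = 0.4
  (R ∧ (R ∧ R)) = min(0.4, 0.4) = 0.4
  ¬P: Łukasiewicz ¬ gives 1 − 0.9 = 0.1
  ((R ∧ (R ∧ R)) ∧ ¬P) = min(0.4, 0.1) = 0.1
  (¬Q → ((R ∧ (R ∧ R)) ∧ ¬P)): min(1, 1 − 0.9 + 0.1) = 0.2
  ¬(¬Q → ((R ∧ (R ∧ R)) ∧ ¬P)): Łukasiewicz ¬ gives 1 − 0.2 = 0.8
  (Q ∨ R) = max(0.1, 0.4) = 0.4
  (¬(¬Q → ((R ∧ (R ∧ R)) ∧ ¬P)) ∨ (Q ∨ R)) = max(0.8, 0.4) = 0.8
  ¬(¬(¬Q → ((R ∧ (R ∧ R)) ∧ ¬P)) ∨ (Q ∨ R)): Łukasiewicz ¬ gives 1 − 0.8 = 0.2
  Łukasiewicz value = 0.2
Difference: 0 − 0.2 = -0.20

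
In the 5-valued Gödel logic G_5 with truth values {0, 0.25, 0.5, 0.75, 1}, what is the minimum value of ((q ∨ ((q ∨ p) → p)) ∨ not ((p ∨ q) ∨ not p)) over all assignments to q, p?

0.25

The minimum is attained at q = 0.25, p = 0:
  (q ∨ p) = max(0.25, 0) = 0.25
  ((q ∨ p) → p): 0.25 > 0, so result = 0
  (q ∨ ((q ∨ p) → p)) = max(0.25, 0) = 0.25
  (p ∨ q) = max(0, 0.25) = 0.25
  not p: Gödel ¬ of 0 = 1 (operand is 0)
  ((p ∨ q) ∨ not p) = max(0.25, 1) = 1
  not ((p ∨ q) ∨ not p): Gödel ¬ of 1 = 0 (operand ≠ 0)
  ((q ∨ ((q ∨ p) → p)) ∨ not ((p ∨ q) ∨ not p)) = max(0.25, 0) = 0.25
Checking all 25 assignments confirms none give a value below 0.25.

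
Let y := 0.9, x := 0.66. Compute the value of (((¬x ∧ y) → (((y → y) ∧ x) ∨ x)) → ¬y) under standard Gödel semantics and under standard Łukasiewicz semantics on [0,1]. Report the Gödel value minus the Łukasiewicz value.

-0.10

Gödel evaluation:
  ¬x: Gödel ¬ of 0.66 = 0 (operand ≠ 0)
  (¬x ∧ y) = min(0, 0.9) = 0
  (y → y): 0.9 ≤ 0.9, so result = 1
  ((y → y) ∧ x) = min(1, 0.66) = 0.66
  (((y → y) ∧ x) ∨ x) = max(0.66, 0.66) = 0.66
  ((¬x ∧ y) → (((y → y) ∧ x) ∨ x)): 0 ≤ 0.66, so result = 1
  ¬y: Gödel ¬ of 0.9 = 0 (operand ≠ 0)
  (((¬x ∧ y) → (((y → y) ∧ x) ∨ x)) → ¬y): 1 > 0, so result = 0
  Gödel value = 0
Łukasiewicz evaluation:
  ¬x: Łukasiewicz ¬ gives 1 − 0.66 = 0.34
  (¬x ∧ y) = min(0.34, 0.9) = 0.34
  (y → y): min(1, 1 − 0.9 + 0.9) = 1
  ((y → y) ∧ x) = min(1, 0.66) = 0.66
  (((y → y) ∧ x) ∨ x) = max(0.66, 0.66) = 0.66
  ((¬x ∧ y) → (((y → y) ∧ x) ∨ x)): min(1, 1 − 0.34 + 0.66) = 1
  ¬y: Łukasiewicz ¬ gives 1 − 0.9 = 0.1
  (((¬x ∧ y) → (((y → y) ∧ x) ∨ x)) → ¬y): min(1, 1 − 1 + 0.1) = 0.1
  Łukasiewicz value = 0.1
Difference: 0 − 0.1 = -0.10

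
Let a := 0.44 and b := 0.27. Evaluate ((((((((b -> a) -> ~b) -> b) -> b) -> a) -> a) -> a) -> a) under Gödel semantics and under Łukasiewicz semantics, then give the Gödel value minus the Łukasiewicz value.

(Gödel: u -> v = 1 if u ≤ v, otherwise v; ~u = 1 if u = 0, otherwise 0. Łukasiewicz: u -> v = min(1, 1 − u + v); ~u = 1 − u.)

Gödel evaluation:
  (b -> a): 0.27 ≤ 0.44, so result = 1
  ~b: Gödel ¬ of 0.27 = 0 (operand ≠ 0)
  ((b -> a) -> ~b): 1 > 0, so result = 0
  (((b -> a) -> ~b) -> b): 0 ≤ 0.27, so result = 1
  ((((b -> a) -> ~b) -> b) -> b): 1 > 0.27, so result = 0.27
  (((((b -> a) -> ~b) -> b) -> b) -> a): 0.27 ≤ 0.44, so result = 1
  ((((((b -> a) -> ~b) -> b) -> b) -> a) -> a): 1 > 0.44, so result = 0.44
  (((((((b -> a) -> ~b) -> b) -> b) -> a) -> a) -> a): 0.44 ≤ 0.44, so result = 1
  ((((((((b -> a) -> ~b) -> b) -> b) -> a) -> a) -> a) -> a): 1 > 0.44, so result = 0.44
  Gödel value = 0.44
Łukasiewicz evaluation:
  (b -> a): min(1, 1 − 0.27 + 0.44) = 1
  ~b: Łukasiewicz ¬ gives 1 − 0.27 = 0.73
  ((b -> a) -> ~b): min(1, 1 − 1 + 0.73) = 0.73
  (((b -> a) -> ~b) -> b): min(1, 1 − 0.73 + 0.27) = 0.54
  ((((b -> a) -> ~b) -> b) -> b): min(1, 1 − 0.54 + 0.27) = 0.73
  (((((b -> a) -> ~b) -> b) -> b) -> a): min(1, 1 − 0.73 + 0.44) = 0.71
  ((((((b -> a) -> ~b) -> b) -> b) -> a) -> a): min(1, 1 − 0.71 + 0.44) = 0.73
  (((((((b -> a) -> ~b) -> b) -> b) -> a) -> a) -> a): min(1, 1 − 0.73 + 0.44) = 0.71
  ((((((((b -> a) -> ~b) -> b) -> b) -> a) -> a) -> a) -> a): min(1, 1 − 0.71 + 0.44) = 0.73
  Łukasiewicz value = 0.73
Difference: 0.44 − 0.73 = -0.29

-0.29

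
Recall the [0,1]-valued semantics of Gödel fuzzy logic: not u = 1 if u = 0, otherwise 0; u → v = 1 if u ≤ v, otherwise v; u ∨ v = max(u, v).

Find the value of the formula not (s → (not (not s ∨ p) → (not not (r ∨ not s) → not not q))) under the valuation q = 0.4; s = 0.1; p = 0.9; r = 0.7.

not s: Gödel ¬ of 0.1 = 0 (operand ≠ 0)
(not s ∨ p) = max(0, 0.9) = 0.9
not (not s ∨ p): Gödel ¬ of 0.9 = 0 (operand ≠ 0)
not s: Gödel ¬ of 0.1 = 0 (operand ≠ 0)
(r ∨ not s) = max(0.7, 0) = 0.7
not (r ∨ not s): Gödel ¬ of 0.7 = 0 (operand ≠ 0)
not not (r ∨ not s): Gödel ¬ of 0 = 1 (operand is 0)
not q: Gödel ¬ of 0.4 = 0 (operand ≠ 0)
not not q: Gödel ¬ of 0 = 1 (operand is 0)
(not not (r ∨ not s) → not not q): 1 ≤ 1, so result = 1
(not (not s ∨ p) → (not not (r ∨ not s) → not not q)): 0 ≤ 1, so result = 1
(s → (not (not s ∨ p) → (not not (r ∨ not s) → not not q))): 0.1 ≤ 1, so result = 1
not (s → (not (not s ∨ p) → (not not (r ∨ not s) → not not q))): Gödel ¬ of 1 = 0 (operand ≠ 0)

0.00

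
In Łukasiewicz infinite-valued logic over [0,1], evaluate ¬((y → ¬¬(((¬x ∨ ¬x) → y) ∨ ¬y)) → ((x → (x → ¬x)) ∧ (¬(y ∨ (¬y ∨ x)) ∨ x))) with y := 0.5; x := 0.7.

¬x: Łukasiewicz ¬ gives 1 − 0.7 = 0.3
¬x: Łukasiewicz ¬ gives 1 − 0.7 = 0.3
(¬x ∨ ¬x) = max(0.3, 0.3) = 0.3
((¬x ∨ ¬x) → y): min(1, 1 − 0.3 + 0.5) = 1
¬y: Łukasiewicz ¬ gives 1 − 0.5 = 0.5
(((¬x ∨ ¬x) → y) ∨ ¬y) = max(1, 0.5) = 1
¬(((¬x ∨ ¬x) → y) ∨ ¬y): Łukasiewicz ¬ gives 1 − 1 = 0
¬¬(((¬x ∨ ¬x) → y) ∨ ¬y): Łukasiewicz ¬ gives 1 − 0 = 1
(y → ¬¬(((¬x ∨ ¬x) → y) ∨ ¬y)): min(1, 1 − 0.5 + 1) = 1
¬x: Łukasiewicz ¬ gives 1 − 0.7 = 0.3
(x → ¬x): min(1, 1 − 0.7 + 0.3) = 0.6
(x → (x → ¬x)): min(1, 1 − 0.7 + 0.6) = 0.9
¬y: Łukasiewicz ¬ gives 1 − 0.5 = 0.5
(¬y ∨ x) = max(0.5, 0.7) = 0.7
(y ∨ (¬y ∨ x)) = max(0.5, 0.7) = 0.7
¬(y ∨ (¬y ∨ x)): Łukasiewicz ¬ gives 1 − 0.7 = 0.3
(¬(y ∨ (¬y ∨ x)) ∨ x) = max(0.3, 0.7) = 0.7
((x → (x → ¬x)) ∧ (¬(y ∨ (¬y ∨ x)) ∨ x)) = min(0.9, 0.7) = 0.7
((y → ¬¬(((¬x ∨ ¬x) → y) ∨ ¬y)) → ((x → (x → ¬x)) ∧ (¬(y ∨ (¬y ∨ x)) ∨ x))): min(1, 1 − 1 + 0.7) = 0.7
¬((y → ¬¬(((¬x ∨ ¬x) → y) ∨ ¬y)) → ((x → (x → ¬x)) ∧ (¬(y ∨ (¬y ∨ x)) ∨ x))): Łukasiewicz ¬ gives 1 − 0.7 = 0.3

0.30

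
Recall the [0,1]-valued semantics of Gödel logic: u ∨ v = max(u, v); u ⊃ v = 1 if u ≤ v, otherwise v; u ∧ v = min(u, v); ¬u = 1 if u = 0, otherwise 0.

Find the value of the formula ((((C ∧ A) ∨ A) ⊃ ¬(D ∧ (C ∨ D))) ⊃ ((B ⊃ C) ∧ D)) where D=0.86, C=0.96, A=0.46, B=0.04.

(C ∧ A) = min(0.96, 0.46) = 0.46
((C ∧ A) ∨ A) = max(0.46, 0.46) = 0.46
(C ∨ D) = max(0.96, 0.86) = 0.96
(D ∧ (C ∨ D)) = min(0.86, 0.96) = 0.86
¬(D ∧ (C ∨ D)): Gödel ¬ of 0.86 = 0 (operand ≠ 0)
(((C ∧ A) ∨ A) ⊃ ¬(D ∧ (C ∨ D))): 0.46 > 0, so result = 0
(B ⊃ C): 0.04 ≤ 0.96, so result = 1
((B ⊃ C) ∧ D) = min(1, 0.86) = 0.86
((((C ∧ A) ∨ A) ⊃ ¬(D ∧ (C ∨ D))) ⊃ ((B ⊃ C) ∧ D)): 0 ≤ 0.86, so result = 1

1.00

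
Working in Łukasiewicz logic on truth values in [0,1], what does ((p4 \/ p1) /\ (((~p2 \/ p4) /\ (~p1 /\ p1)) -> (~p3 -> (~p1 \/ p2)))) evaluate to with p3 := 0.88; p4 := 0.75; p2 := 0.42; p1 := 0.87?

0.87

(p4 \/ p1) = max(0.75, 0.87) = 0.87
~p2: Łukasiewicz ¬ gives 1 − 0.42 = 0.58
(~p2 \/ p4) = max(0.58, 0.75) = 0.75
~p1: Łukasiewicz ¬ gives 1 − 0.87 = 0.13
(~p1 /\ p1) = min(0.13, 0.87) = 0.13
((~p2 \/ p4) /\ (~p1 /\ p1)) = min(0.75, 0.13) = 0.13
~p3: Łukasiewicz ¬ gives 1 − 0.88 = 0.12
~p1: Łukasiewicz ¬ gives 1 − 0.87 = 0.13
(~p1 \/ p2) = max(0.13, 0.42) = 0.42
(~p3 -> (~p1 \/ p2)): min(1, 1 − 0.12 + 0.42) = 1
(((~p2 \/ p4) /\ (~p1 /\ p1)) -> (~p3 -> (~p1 \/ p2))): min(1, 1 − 0.13 + 1) = 1
((p4 \/ p1) /\ (((~p2 \/ p4) /\ (~p1 /\ p1)) -> (~p3 -> (~p1 \/ p2)))) = min(0.87, 1) = 0.87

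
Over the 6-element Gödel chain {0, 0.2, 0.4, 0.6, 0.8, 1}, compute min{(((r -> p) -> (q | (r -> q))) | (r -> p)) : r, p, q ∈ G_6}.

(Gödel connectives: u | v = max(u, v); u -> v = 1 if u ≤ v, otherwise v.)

0.20

The minimum is attained at r = 0.4, p = 0.2, q = 0:
  (r -> p): 0.4 > 0.2, so result = 0.2
  (r -> q): 0.4 > 0, so result = 0
  (q | (r -> q)) = max(0, 0) = 0
  ((r -> p) -> (q | (r -> q))): 0.2 > 0, so result = 0
  (r -> p): 0.4 > 0.2, so result = 0.2
  (((r -> p) -> (q | (r -> q))) | (r -> p)) = max(0, 0.2) = 0.2
Checking all 216 assignments confirms none give a value below 0.20.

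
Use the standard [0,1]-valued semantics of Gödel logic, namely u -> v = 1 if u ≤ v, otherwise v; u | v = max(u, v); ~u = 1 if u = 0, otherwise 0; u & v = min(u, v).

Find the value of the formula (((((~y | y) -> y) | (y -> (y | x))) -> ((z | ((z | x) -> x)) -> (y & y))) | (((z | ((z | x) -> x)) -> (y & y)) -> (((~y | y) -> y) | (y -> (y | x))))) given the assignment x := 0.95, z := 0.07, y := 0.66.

1.00

~y: Gödel ¬ of 0.66 = 0 (operand ≠ 0)
(~y | y) = max(0, 0.66) = 0.66
((~y | y) -> y): 0.66 ≤ 0.66, so result = 1
(y | x) = max(0.66, 0.95) = 0.95
(y -> (y | x)): 0.66 ≤ 0.95, so result = 1
(((~y | y) -> y) | (y -> (y | x))) = max(1, 1) = 1
(z | x) = max(0.07, 0.95) = 0.95
((z | x) -> x): 0.95 ≤ 0.95, so result = 1
(z | ((z | x) -> x)) = max(0.07, 1) = 1
(y & y) = min(0.66, 0.66) = 0.66
((z | ((z | x) -> x)) -> (y & y)): 1 > 0.66, so result = 0.66
((((~y | y) -> y) | (y -> (y | x))) -> ((z | ((z | x) -> x)) -> (y & y))): 1 > 0.66, so result = 0.66
(z | x) = max(0.07, 0.95) = 0.95
((z | x) -> x): 0.95 ≤ 0.95, so result = 1
(z | ((z | x) -> x)) = max(0.07, 1) = 1
(y & y) = min(0.66, 0.66) = 0.66
((z | ((z | x) -> x)) -> (y & y)): 1 > 0.66, so result = 0.66
~y: Gödel ¬ of 0.66 = 0 (operand ≠ 0)
(~y | y) = max(0, 0.66) = 0.66
((~y | y) -> y): 0.66 ≤ 0.66, so result = 1
(y | x) = max(0.66, 0.95) = 0.95
(y -> (y | x)): 0.66 ≤ 0.95, so result = 1
(((~y | y) -> y) | (y -> (y | x))) = max(1, 1) = 1
(((z | ((z | x) -> x)) -> (y & y)) -> (((~y | y) -> y) | (y -> (y | x)))): 0.66 ≤ 1, so result = 1
(((((~y | y) -> y) | (y -> (y | x))) -> ((z | ((z | x) -> x)) -> (y & y))) | (((z | ((z | x) -> x)) -> (y & y)) -> (((~y | y) -> y) | (y -> (y | x))))) = max(0.66, 1) = 1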